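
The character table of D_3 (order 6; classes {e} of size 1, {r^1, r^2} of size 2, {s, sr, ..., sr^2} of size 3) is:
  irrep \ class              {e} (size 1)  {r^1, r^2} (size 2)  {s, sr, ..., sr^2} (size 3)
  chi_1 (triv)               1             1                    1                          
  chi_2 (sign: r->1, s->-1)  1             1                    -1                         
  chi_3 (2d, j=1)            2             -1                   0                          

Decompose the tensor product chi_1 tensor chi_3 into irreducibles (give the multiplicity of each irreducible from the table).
chi_1 tensor chi_3 = chi_3 (all other irreducibles have multiplicity 0).

Proof sketch: The character of a tensor product is the pointwise product (chi_1 * chi_3)(C) = chi_1(C) * chi_3(C):
  {e}: (1)*(2), {r^1, r^2}: (1)*(-1), {s, sr, ..., sr^2}: (1)*(0)
so (chi_1 * chi_3) takes values
  {e} -> 2, {r^1, r^2} -> -1, {s, sr, ..., sr^2} -> 0.
Now take the inner product of this character with each irreducible chi from the table, <chi_1*chi_3, chi> = (1/6) sum_C |C| (chi_1*chi_3)(C) conj(chi(C)):
  <chi_1*chi_3, chi_1> = (1/6)[1*(2)*conj(1) + 2*(-1)*conj(1) + 3*(0)*conj(1)]
      = (1/6)[(2) + (-2) + (0)] = 0/6 = 0
  <chi_1*chi_3, chi_2> = (1/6)[1*(2)*conj(1) + 2*(-1)*conj(1) + 3*(0)*conj(-1)]
      = (1/6)[(2) + (-2) + (0)] = 0/6 = 0
  <chi_1*chi_3, chi_3> = (1/6)[1*(2)*conj(2) + 2*(-1)*conj(-1) + 3*(0)*conj(0)]
      = (1/6)[(4) + (2) + (0)] = 6/6 = 1
Hence the multiplicities are chi_3: 1. Dimension check: dim(chi_1)*dim(chi_3) = 1*2 = 2 and sum (mult * dim) = 1*2 = 2.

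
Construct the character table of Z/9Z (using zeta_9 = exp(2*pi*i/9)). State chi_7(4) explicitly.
Character table of Z/9Z (irreps indexed chi_0,...,chi_8 with chi_k(m) = zeta_9^(k*m), zeta_9 = exp(2*pi*i/9)):
  irrep \ class  {0} (size 1)  {1} (size 1)    {2} (size 1)    {3} (size 1)    {4} (size 1)    {5} (size 1)    {6} (size 1)    {7} (size 1)    {8} (size 1)  
  chi_0          1             1               1               1               1               1               1               1               1             
  chi_1          1             exp(2*I*pi/9)   exp(4*I*pi/9)   exp(2*I*pi/3)   exp(8*I*pi/9)   exp(-8*I*pi/9)  exp(-2*I*pi/3)  exp(-4*I*pi/9)  exp(-2*I*pi/9)
  chi_2          1             exp(4*I*pi/9)   exp(8*I*pi/9)   exp(-2*I*pi/3)  exp(-2*I*pi/9)  exp(2*I*pi/9)   exp(2*I*pi/3)   exp(-8*I*pi/9)  exp(-4*I*pi/9)
  chi_3          1             exp(2*I*pi/3)   exp(-2*I*pi/3)  1               exp(2*I*pi/3)   exp(-2*I*pi/3)  1               exp(2*I*pi/3)   exp(-2*I*pi/3)
  chi_4          1             exp(8*I*pi/9)   exp(-2*I*pi/9)  exp(2*I*pi/3)   exp(-4*I*pi/9)  exp(4*I*pi/9)   exp(-2*I*pi/3)  exp(2*I*pi/9)   exp(-8*I*pi/9)
  chi_5          1             exp(-8*I*pi/9)  exp(2*I*pi/9)   exp(-2*I*pi/3)  exp(4*I*pi/9)   exp(-4*I*pi/9)  exp(2*I*pi/3)   exp(-2*I*pi/9)  exp(8*I*pi/9) 
  chi_6          1             exp(-2*I*pi/3)  exp(2*I*pi/3)   1               exp(-2*I*pi/3)  exp(2*I*pi/3)   1               exp(-2*I*pi/3)  exp(2*I*pi/3) 
  chi_7          1             exp(-4*I*pi/9)  exp(-8*I*pi/9)  exp(2*I*pi/3)   exp(2*I*pi/9)   exp(-2*I*pi/9)  exp(-2*I*pi/3)  exp(8*I*pi/9)   exp(4*I*pi/9) 
  chi_8          1             exp(-2*I*pi/9)  exp(-4*I*pi/9)  exp(-2*I*pi/3)  exp(-8*I*pi/9)  exp(8*I*pi/9)   exp(2*I*pi/3)   exp(4*I*pi/9)   exp(2*I*pi/9) 

Spot check: chi_7(4) = zeta_9^(7*4) = zeta_9^28 = exp(2*I*pi/9).

Solution. Z/9Z is abelian, so all 9 irreducible complex representations are 1-dimensional. They are given by chi_k(m) = zeta_9^(k*m) for k = 0,...,8. Row orthogonality: sum_m chi_k(m) conj(chi_l(m)) = 9 * [k = l].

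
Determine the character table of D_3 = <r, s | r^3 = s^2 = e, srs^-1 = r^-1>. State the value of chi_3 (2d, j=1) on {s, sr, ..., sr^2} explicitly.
Conjugacy classes: {e} of size 1, {r^1, r^2} of size 2, {s, sr, ..., sr^2} of size 3.
Character table:
  irrep \ class              {e} (size 1)  {r^1, r^2} (size 2)  {s, sr, ..., sr^2} (size 3)
  chi_1 (triv)               1             1                    1                          
  chi_2 (sign: r->1, s->-1)  1             1                    -1                         
  chi_3 (2d, j=1)            2             -1                   0                          

Spot check: chi_3 (2d, j=1) on {s, sr, ..., sr^2} = 0.

Details: D_3 has order 2*3 = 6 with 3 conjugacy classes, hence 3 irreducibles. Sum of squared dims 1 + 1 + 4 = 6 = |G|. Linear characters come from the abelianisation; the 2-dimensional irreps have character r^k -> 2*cos(2*pi*j*k/3), reflections -> 0.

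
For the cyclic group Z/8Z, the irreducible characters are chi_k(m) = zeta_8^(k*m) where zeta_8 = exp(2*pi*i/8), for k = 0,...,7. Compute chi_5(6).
chi_5(6) = zeta_8^30 = -I

Derivation: chi_5(6) = zeta_8^(5*6) = zeta_8^30. Since zeta_8^8 = 1, this equals zeta_8^6 = exp(2*pi*i*6/8) = -I.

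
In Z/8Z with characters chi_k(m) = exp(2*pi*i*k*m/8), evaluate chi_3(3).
chi_3(3) = zeta_8^9 = exp(I*pi/4)

Explanation: chi_3(3) = zeta_8^(3*3) = zeta_8^9. Since zeta_8^8 = 1, this equals zeta_8^1 = exp(2*pi*i*1/8) = exp(I*pi/4).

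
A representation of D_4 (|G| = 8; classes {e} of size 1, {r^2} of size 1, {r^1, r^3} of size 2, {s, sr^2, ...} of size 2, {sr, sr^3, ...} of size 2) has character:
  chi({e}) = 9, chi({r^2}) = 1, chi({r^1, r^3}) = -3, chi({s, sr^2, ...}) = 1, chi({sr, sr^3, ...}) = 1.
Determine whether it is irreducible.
Not irreducible (reducible): <chi, chi> = 13 > 1.

Details: <chi, chi> = (1/|G|) sum_C |C| * |chi(C)|^2 = (1/8)[1*|9|^2 + 1*|1|^2 + 2*|-3|^2 + 2*|1|^2 + 2*|1|^2]
  = (1/8)[(81) + (1) + (18) + (2) + (2)] = 104/8 = 13.
A character is irreducible iff <chi, chi> = 1, so this representation is reducible.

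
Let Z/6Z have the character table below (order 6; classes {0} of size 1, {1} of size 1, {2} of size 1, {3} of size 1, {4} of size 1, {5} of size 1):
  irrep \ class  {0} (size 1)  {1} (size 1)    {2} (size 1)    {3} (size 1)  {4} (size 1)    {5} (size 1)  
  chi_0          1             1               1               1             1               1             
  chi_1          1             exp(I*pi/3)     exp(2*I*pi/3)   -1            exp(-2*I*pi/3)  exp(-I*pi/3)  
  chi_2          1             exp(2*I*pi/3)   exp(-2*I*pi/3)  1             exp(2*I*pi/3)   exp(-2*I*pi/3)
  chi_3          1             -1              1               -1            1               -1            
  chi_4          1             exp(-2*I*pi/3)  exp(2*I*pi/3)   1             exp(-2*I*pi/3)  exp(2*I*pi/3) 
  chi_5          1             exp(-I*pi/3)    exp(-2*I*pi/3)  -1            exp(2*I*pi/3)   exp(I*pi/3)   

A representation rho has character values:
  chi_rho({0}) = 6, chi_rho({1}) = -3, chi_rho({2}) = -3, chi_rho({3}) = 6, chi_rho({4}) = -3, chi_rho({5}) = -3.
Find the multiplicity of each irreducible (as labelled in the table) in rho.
Multiplicities: chi_0: 0, chi_1: 0, chi_2: 3, chi_3: 0, chi_4: 3, chi_5: 0.

Argument: Use <chi_rho, chi> = (1/|G|) sum_C |C| * chi_rho(C) * conj(chi(C)) with |G| = 6 for each irreducible chi in the table:
  <chi_rho, chi_0> = (1/6)[1*(6)*conj(1) + 1*(-3)*conj(1) + 1*(-3)*conj(1) + 1*(6)*conj(1) + 1*(-3)*conj(1) + 1*(-3)*conj(1)]
      = (1/6)[(6) + (-3) + (-3) + (6) + (-3) + (-3)] = 0/6 = 0
  <chi_rho, chi_1> = (1/6)[1*(6)*conj(1) + 1*(-3)*conj(exp(I*pi/3)) + 1*(-3)*conj(exp(2*I*pi/3)) + 1*(6)*conj(-1) + 1*(-3)*conj(exp(-2*I*pi/3)) + 1*(-3)*conj(exp(-I*pi/3))]
      = (1/6)[(6) + (-3 + 3*exp(I*pi/3)) + (3 + 3*exp(2*I*pi/3)) + (-6) + (3 + 3*exp(-2*I*pi/3)) + (-3 + 3*exp(-I*pi/3))] = 0/6 = 0
  <chi_rho, chi_2> = (1/6)[1*(6)*conj(1) + 1*(-3)*conj(exp(2*I*pi/3)) + 1*(-3)*conj(exp(-2*I*pi/3)) + 1*(6)*conj(1) + 1*(-3)*conj(exp(2*I*pi/3)) + 1*(-3)*conj(exp(-2*I*pi/3))]
      = (1/6)[(6) + (3 + 3*exp(2*I*pi/3)) + (3 + 3*exp(-2*I*pi/3)) + (6) + (3 + 3*exp(2*I*pi/3)) + (3 + 3*exp(-2*I*pi/3))] = 18/6 = 3
  <chi_rho, chi_3> = (1/6)[1*(6)*conj(1) + 1*(-3)*conj(-1) + 1*(-3)*conj(1) + 1*(6)*conj(-1) + 1*(-3)*conj(1) + 1*(-3)*conj(-1)]
      = (1/6)[(6) + (3) + (-3) + (-6) + (-3) + (3)] = 0/6 = 0
  <chi_rho, chi_4> = (1/6)[1*(6)*conj(1) + 1*(-3)*conj(exp(-2*I*pi/3)) + 1*(-3)*conj(exp(2*I*pi/3)) + 1*(6)*conj(1) + 1*(-3)*conj(exp(-2*I*pi/3)) + 1*(-3)*conj(exp(2*I*pi/3))]
      = (1/6)[(6) + (3 + 3*exp(-2*I*pi/3)) + (3 + 3*exp(2*I*pi/3)) + (6) + (3 + 3*exp(-2*I*pi/3)) + (3 + 3*exp(2*I*pi/3))] = 18/6 = 3
  <chi_rho, chi_5> = (1/6)[1*(6)*conj(1) + 1*(-3)*conj(exp(-I*pi/3)) + 1*(-3)*conj(exp(-2*I*pi/3)) + 1*(6)*conj(-1) + 1*(-3)*conj(exp(2*I*pi/3)) + 1*(-3)*conj(exp(I*pi/3))]
      = (1/6)[(6) + (-3 + 3*exp(-I*pi/3)) + (3 + 3*exp(-2*I*pi/3)) + (-6) + (3 + 3*exp(2*I*pi/3)) + (-3 + 3*exp(I*pi/3))] = 0/6 = 0
(Exp terms are combined using exp(i*s)*conj(exp(i*t)) = exp(i*(s-t)), and sums of them are collapsed using the identity that for every m > 1 the m distinct m-th roots of unity sum to 0, e.g. 1 + exp(2*I*pi/3) + exp(-2*I*pi/3) = 0.)
Dimension check: dim(rho) = sum (mult * dim) = 0*1 + 0*1 + 3*1 + 0*1 + 3*1 + 0*1 = 6 = chi_rho(e) = 6.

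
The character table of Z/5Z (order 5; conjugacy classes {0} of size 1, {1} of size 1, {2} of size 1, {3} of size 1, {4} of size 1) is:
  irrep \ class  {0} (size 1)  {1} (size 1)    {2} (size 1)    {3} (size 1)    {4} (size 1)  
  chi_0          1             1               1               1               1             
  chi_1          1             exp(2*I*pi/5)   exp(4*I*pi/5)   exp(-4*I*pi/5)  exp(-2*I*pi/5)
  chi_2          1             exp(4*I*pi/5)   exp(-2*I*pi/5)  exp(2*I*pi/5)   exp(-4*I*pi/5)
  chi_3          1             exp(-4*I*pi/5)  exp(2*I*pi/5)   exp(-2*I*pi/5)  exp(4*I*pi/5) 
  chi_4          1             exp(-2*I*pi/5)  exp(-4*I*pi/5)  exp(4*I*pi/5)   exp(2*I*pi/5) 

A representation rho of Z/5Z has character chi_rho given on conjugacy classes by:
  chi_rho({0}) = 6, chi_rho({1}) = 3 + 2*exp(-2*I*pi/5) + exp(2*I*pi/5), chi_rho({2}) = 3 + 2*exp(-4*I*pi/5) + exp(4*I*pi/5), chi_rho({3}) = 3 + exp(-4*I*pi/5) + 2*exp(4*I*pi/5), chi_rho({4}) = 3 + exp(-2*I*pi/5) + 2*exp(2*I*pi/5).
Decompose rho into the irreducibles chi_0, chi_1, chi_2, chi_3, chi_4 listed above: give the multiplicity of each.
Multiplicities: chi_0: 3, chi_1: 1, chi_2: 0, chi_3: 0, chi_4: 2.

Reasoning: Use <chi_rho, chi> = (1/|G|) sum_C |C| * chi_rho(C) * conj(chi(C)) with |G| = 5 for each irreducible chi in the table:
  <chi_rho, chi_0> = (1/5)[1*(6)*conj(1) + 1*(3 + 2*exp(-2*I*pi/5) + exp(2*I*pi/5))*conj(1) + 1*(3 + 2*exp(-4*I*pi/5) + exp(4*I*pi/5))*conj(1) + 1*(3 + exp(-4*I*pi/5) + 2*exp(4*I*pi/5))*conj(1) + 1*(3 + exp(-2*I*pi/5) + 2*exp(2*I*pi/5))*conj(1)]
      = (1/5)[(6) + (3 + 2*exp(-2*I*pi/5) + exp(2*I*pi/5)) + (3 + 2*exp(-4*I*pi/5) + exp(4*I*pi/5)) + (3 + exp(-4*I*pi/5) + 2*exp(4*I*pi/5)) + (3 + exp(-2*I*pi/5) + 2*exp(2*I*pi/5))] = 15/5 = 3
  <chi_rho, chi_1> = (1/5)[1*(6)*conj(1) + 1*(3 + 2*exp(-2*I*pi/5) + exp(2*I*pi/5))*conj(exp(2*I*pi/5)) + 1*(3 + 2*exp(-4*I*pi/5) + exp(4*I*pi/5))*conj(exp(4*I*pi/5)) + 1*(3 + exp(-4*I*pi/5) + 2*exp(4*I*pi/5))*conj(exp(-4*I*pi/5)) + 1*(3 + exp(-2*I*pi/5) + 2*exp(2*I*pi/5))*conj(exp(-2*I*pi/5))]
      = (1/5)[(6) + (1 + 3*exp(-2*I*pi/5) + 2*exp(-4*I*pi/5)) + (1 + 3*exp(-4*I*pi/5) + 2*exp(2*I*pi/5)) + (1 + 2*exp(-2*I*pi/5) + 3*exp(4*I*pi/5)) + (1 + 2*exp(4*I*pi/5) + 3*exp(2*I*pi/5))] = 5/5 = 1
  <chi_rho, chi_2> = (1/5)[1*(6)*conj(1) + 1*(3 + 2*exp(-2*I*pi/5) + exp(2*I*pi/5))*conj(exp(4*I*pi/5)) + 1*(3 + 2*exp(-4*I*pi/5) + exp(4*I*pi/5))*conj(exp(-2*I*pi/5)) + 1*(3 + exp(-4*I*pi/5) + 2*exp(4*I*pi/5))*conj(exp(2*I*pi/5)) + 1*(3 + exp(-2*I*pi/5) + 2*exp(2*I*pi/5))*conj(exp(-4*I*pi/5))]
      = (1/5)[(6) + (3*exp(-4*I*pi/5) + exp(-2*I*pi/5) + 2*exp(4*I*pi/5)) + (2*exp(-2*I*pi/5) + exp(-4*I*pi/5) + 3*exp(2*I*pi/5)) + (3*exp(-2*I*pi/5) + exp(4*I*pi/5) + 2*exp(2*I*pi/5)) + (2*exp(-4*I*pi/5) + exp(2*I*pi/5) + 3*exp(4*I*pi/5))] = 0/5 = 0
  <chi_rho, chi_3> = (1/5)[1*(6)*conj(1) + 1*(3 + 2*exp(-2*I*pi/5) + exp(2*I*pi/5))*conj(exp(-4*I*pi/5)) + 1*(3 + 2*exp(-4*I*pi/5) + exp(4*I*pi/5))*conj(exp(2*I*pi/5)) + 1*(3 + exp(-4*I*pi/5) + 2*exp(4*I*pi/5))*conj(exp(-2*I*pi/5)) + 1*(3 + exp(-2*I*pi/5) + 2*exp(2*I*pi/5))*conj(exp(4*I*pi/5))]
      = (1/5)[(6) + (exp(-4*I*pi/5) + 3*exp(4*I*pi/5) + 2*exp(2*I*pi/5)) + (3*exp(-2*I*pi/5) + exp(2*I*pi/5) + 2*exp(4*I*pi/5)) + (2*exp(-4*I*pi/5) + exp(-2*I*pi/5) + 3*exp(2*I*pi/5)) + (2*exp(-2*I*pi/5) + 3*exp(-4*I*pi/5) + exp(4*I*pi/5))] = 0/5 = 0
  <chi_rho, chi_4> = (1/5)[1*(6)*conj(1) + 1*(3 + 2*exp(-2*I*pi/5) + exp(2*I*pi/5))*conj(exp(-2*I*pi/5)) + 1*(3 + 2*exp(-4*I*pi/5) + exp(4*I*pi/5))*conj(exp(-4*I*pi/5)) + 1*(3 + exp(-4*I*pi/5) + 2*exp(4*I*pi/5))*conj(exp(4*I*pi/5)) + 1*(3 + exp(-2*I*pi/5) + 2*exp(2*I*pi/5))*conj(exp(2*I*pi/5))]
      = (1/5)[(6) + (2 + exp(4*I*pi/5) + 3*exp(2*I*pi/5)) + (2 + exp(-2*I*pi/5) + 3*exp(4*I*pi/5)) + (2 + 3*exp(-4*I*pi/5) + exp(2*I*pi/5)) + (2 + 3*exp(-2*I*pi/5) + exp(-4*I*pi/5))] = 10/5 = 2
(Exp terms are combined using exp(i*s)*conj(exp(i*t)) = exp(i*(s-t)), and sums of them are collapsed using the identity that for every m > 1 the m distinct m-th roots of unity sum to 0, e.g. 1 + exp(2*I*pi/3) + exp(-2*I*pi/3) = 0.)
Dimension check: dim(rho) = sum (mult * dim) = 3*1 + 1*1 + 0*1 + 0*1 + 2*1 = 6 = chi_rho(e) = 6.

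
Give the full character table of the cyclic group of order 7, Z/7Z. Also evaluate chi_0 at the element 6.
Character table of Z/7Z (irreps indexed chi_0,...,chi_6 with chi_k(m) = zeta_7^(k*m), zeta_7 = exp(2*pi*i/7)):
  irrep \ class  {0} (size 1)  {1} (size 1)    {2} (size 1)    {3} (size 1)    {4} (size 1)    {5} (size 1)    {6} (size 1)  
  chi_0          1             1               1               1               1               1               1             
  chi_1          1             exp(2*I*pi/7)   exp(4*I*pi/7)   exp(6*I*pi/7)   exp(-6*I*pi/7)  exp(-4*I*pi/7)  exp(-2*I*pi/7)
  chi_2          1             exp(4*I*pi/7)   exp(-6*I*pi/7)  exp(-2*I*pi/7)  exp(2*I*pi/7)   exp(6*I*pi/7)   exp(-4*I*pi/7)
  chi_3          1             exp(6*I*pi/7)   exp(-2*I*pi/7)  exp(4*I*pi/7)   exp(-4*I*pi/7)  exp(2*I*pi/7)   exp(-6*I*pi/7)
  chi_4          1             exp(-6*I*pi/7)  exp(2*I*pi/7)   exp(-4*I*pi/7)  exp(4*I*pi/7)   exp(-2*I*pi/7)  exp(6*I*pi/7) 
  chi_5          1             exp(-4*I*pi/7)  exp(6*I*pi/7)   exp(2*I*pi/7)   exp(-2*I*pi/7)  exp(-6*I*pi/7)  exp(4*I*pi/7) 
  chi_6          1             exp(-2*I*pi/7)  exp(-4*I*pi/7)  exp(-6*I*pi/7)  exp(6*I*pi/7)   exp(4*I*pi/7)   exp(2*I*pi/7) 

Spot check: chi_0(6) = zeta_7^(0*6) = zeta_7^0 = 1.

Z/7Z is abelian, so all 7 irreducible complex representations are 1-dimensional. They are given by chi_k(m) = zeta_7^(k*m) for k = 0,...,6. Row orthogonality: sum_m chi_k(m) conj(chi_l(m)) = 7 * [k = l].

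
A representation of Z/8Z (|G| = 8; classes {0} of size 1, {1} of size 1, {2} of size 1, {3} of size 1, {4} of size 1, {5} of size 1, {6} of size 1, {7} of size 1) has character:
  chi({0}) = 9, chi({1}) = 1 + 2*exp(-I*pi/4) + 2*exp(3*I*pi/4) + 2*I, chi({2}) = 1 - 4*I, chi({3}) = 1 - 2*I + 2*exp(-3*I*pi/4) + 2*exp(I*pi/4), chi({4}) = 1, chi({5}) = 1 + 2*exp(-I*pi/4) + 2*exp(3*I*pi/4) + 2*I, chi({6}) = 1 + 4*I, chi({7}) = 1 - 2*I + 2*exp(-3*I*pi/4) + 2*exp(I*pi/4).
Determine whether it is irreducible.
Not irreducible (reducible): <chi, chi> = 17 > 1.

Solution. <chi, chi> = (1/|G|) sum_C |C| * |chi(C)|^2 = (1/8)[1*|9|^2 + 1*|1 + 2*exp(-I*pi/4) + 2*exp(3*I*pi/4) + 2*I|^2 + 1*|1 - 4*I|^2 + 1*|1 - 2*I + 2*exp(-3*I*pi/4) + 2*exp(I*pi/4)|^2 + 1*|1|^2 + 1*|1 + 2*exp(-I*pi/4) + 2*exp(3*I*pi/4) + 2*I|^2 + 1*|1 + 4*I|^2 + 1*|1 - 2*I + 2*exp(-3*I*pi/4) + 2*exp(I*pi/4)|^2]
  = (1/8)[(81) + (5) + (17) + (5) + (1) + (5) + (17) + (5)] = 136/8 = 17.
(Exp terms are combined using exp(i*s)*conj(exp(i*t)) = exp(i*(s-t)), and sums of them are collapsed using the identity that for every m > 1 the m distinct m-th roots of unity sum to 0, e.g. 1 + exp(2*I*pi/3) + exp(-2*I*pi/3) = 0.)
A character is irreducible iff <chi, chi> = 1, so this representation is reducible.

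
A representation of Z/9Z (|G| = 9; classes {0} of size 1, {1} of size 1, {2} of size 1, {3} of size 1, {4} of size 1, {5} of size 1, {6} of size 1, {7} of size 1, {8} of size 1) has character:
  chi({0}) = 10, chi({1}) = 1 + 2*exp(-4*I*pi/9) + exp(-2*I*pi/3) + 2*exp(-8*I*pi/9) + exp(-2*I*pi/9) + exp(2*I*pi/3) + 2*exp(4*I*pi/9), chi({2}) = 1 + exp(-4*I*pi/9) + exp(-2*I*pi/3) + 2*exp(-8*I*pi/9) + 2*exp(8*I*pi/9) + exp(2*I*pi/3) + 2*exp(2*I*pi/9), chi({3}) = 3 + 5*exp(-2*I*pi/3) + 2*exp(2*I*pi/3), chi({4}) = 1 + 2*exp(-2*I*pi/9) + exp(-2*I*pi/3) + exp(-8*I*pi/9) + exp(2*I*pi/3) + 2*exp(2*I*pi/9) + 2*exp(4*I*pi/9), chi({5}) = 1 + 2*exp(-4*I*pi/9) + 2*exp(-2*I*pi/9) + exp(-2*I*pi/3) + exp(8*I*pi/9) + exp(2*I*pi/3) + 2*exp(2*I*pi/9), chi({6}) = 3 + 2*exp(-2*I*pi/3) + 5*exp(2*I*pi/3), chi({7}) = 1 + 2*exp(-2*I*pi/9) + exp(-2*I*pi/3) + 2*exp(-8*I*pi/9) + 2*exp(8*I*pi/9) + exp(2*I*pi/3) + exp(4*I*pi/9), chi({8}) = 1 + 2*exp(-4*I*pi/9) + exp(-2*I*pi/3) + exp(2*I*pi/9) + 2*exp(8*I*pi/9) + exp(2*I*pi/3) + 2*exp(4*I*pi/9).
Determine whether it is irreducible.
Not irreducible (reducible): <chi, chi> = 16 > 1.

Why: <chi, chi> = (1/|G|) sum_C |C| * |chi(C)|^2 = (1/9)[1*|10|^2 + 1*|1 + 2*exp(-4*I*pi/9) + exp(-2*I*pi/3) + 2*exp(-8*I*pi/9) + exp(-2*I*pi/9) + exp(2*I*pi/3) + 2*exp(4*I*pi/9)|^2 + 1*|1 + exp(-4*I*pi/9) + exp(-2*I*pi/3) + 2*exp(-8*I*pi/9) + 2*exp(8*I*pi/9) + exp(2*I*pi/3) + 2*exp(2*I*pi/9)|^2 + 1*|3 + 5*exp(-2*I*pi/3) + 2*exp(2*I*pi/3)|^2 + 1*|1 + 2*exp(-2*I*pi/9) + exp(-2*I*pi/3) + exp(-8*I*pi/9) + exp(2*I*pi/3) + 2*exp(2*I*pi/9) + 2*exp(4*I*pi/9)|^2 + 1*|1 + 2*exp(-4*I*pi/9) + 2*exp(-2*I*pi/9) + exp(-2*I*pi/3) + exp(8*I*pi/9) + exp(2*I*pi/3) + 2*exp(2*I*pi/9)|^2 + 1*|3 + 2*exp(-2*I*pi/3) + 5*exp(2*I*pi/3)|^2 + 1*|1 + 2*exp(-2*I*pi/9) + exp(-2*I*pi/3) + 2*exp(-8*I*pi/9) + 2*exp(8*I*pi/9) + exp(2*I*pi/3) + exp(4*I*pi/9)|^2 + 1*|1 + 2*exp(-4*I*pi/9) + exp(-2*I*pi/3) + exp(2*I*pi/9) + 2*exp(8*I*pi/9) + exp(2*I*pi/3) + 2*exp(4*I*pi/9)|^2]
  = (1/9)[(100) + (16 + 11*exp(-4*I*pi/9) + 11*exp(-2*I*pi/3) + 9*exp(-2*I*pi/9) + 11*exp(-8*I*pi/9) + 11*exp(8*I*pi/9) + 9*exp(2*I*pi/9) + 11*exp(2*I*pi/3) + 11*exp(4*I*pi/9)) + (16 + 11*exp(-2*I*pi/3) + 9*exp(-4*I*pi/9) + 11*exp(-2*I*pi/9) + 11*exp(-8*I*pi/9) + 11*exp(8*I*pi/9) + 11*exp(2*I*pi/9) + 9*exp(4*I*pi/9) + 11*exp(2*I*pi/3)) + (7) + (16 + 11*exp(-4*I*pi/9) + 11*exp(-2*I*pi/3) + 11*exp(-2*I*pi/9) + 9*exp(-8*I*pi/9) + 9*exp(8*I*pi/9) + 11*exp(2*I*pi/9) + 11*exp(2*I*pi/3) + 11*exp(4*I*pi/9)) + (16 + 11*exp(-4*I*pi/9) + 11*exp(-2*I*pi/3) + 11*exp(-2*I*pi/9) + 9*exp(-8*I*pi/9) + 9*exp(8*I*pi/9) + 11*exp(2*I*pi/9) + 11*exp(2*I*pi/3) + 11*exp(4*I*pi/9)) + (7) + (16 + 11*exp(-2*I*pi/3) + 9*exp(-4*I*pi/9) + 11*exp(-2*I*pi/9) + 11*exp(-8*I*pi/9) + 11*exp(8*I*pi/9) + 11*exp(2*I*pi/9) + 9*exp(4*I*pi/9) + 11*exp(2*I*pi/3)) + (16 + 11*exp(-4*I*pi/9) + 11*exp(-2*I*pi/3) + 9*exp(-2*I*pi/9) + 11*exp(-8*I*pi/9) + 11*exp(8*I*pi/9) + 9*exp(2*I*pi/9) + 11*exp(2*I*pi/3) + 11*exp(4*I*pi/9))] = 144/9 = 16.
(Exp terms are combined using exp(i*s)*conj(exp(i*t)) = exp(i*(s-t)), and sums of them are collapsed using the identity that for every m > 1 the m distinct m-th roots of unity sum to 0, e.g. 1 + exp(2*I*pi/3) + exp(-2*I*pi/3) = 0.)
A character is irreducible iff <chi, chi> = 1, so this representation is reducible.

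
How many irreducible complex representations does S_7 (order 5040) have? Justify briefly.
15

Proof sketch: The number of irreducible complex representations of a finite group equals its number of conjugacy classes. Conjugacy classes in S_7 correspond to cycle types, i.e. partitions of 7; there are p(7) = 15 of them, so S_7 (order 5040) has exactly 15 irreducible complex representations.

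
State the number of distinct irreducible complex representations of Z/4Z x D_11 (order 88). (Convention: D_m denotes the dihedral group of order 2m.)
28

Working: The number of irreducible complex representations of a finite group equals its number of conjugacy classes. For a direct product, #classes(G x H) = #classes(G) * #classes(H). Z/4Z has 4 classes (abelian), D_11 has 7 classes, so 4 * 7 = 28, so Z/4Z x D_11 (order 88) has exactly 28 irreducible complex representations.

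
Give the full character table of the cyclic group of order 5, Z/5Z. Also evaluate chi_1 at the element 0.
Character table of Z/5Z (irreps indexed chi_0,...,chi_4 with chi_k(m) = zeta_5^(k*m), zeta_5 = exp(2*pi*i/5)):
  irrep \ class  {0} (size 1)  {1} (size 1)    {2} (size 1)    {3} (size 1)    {4} (size 1)  
  chi_0          1             1               1               1               1             
  chi_1          1             exp(2*I*pi/5)   exp(4*I*pi/5)   exp(-4*I*pi/5)  exp(-2*I*pi/5)
  chi_2          1             exp(4*I*pi/5)   exp(-2*I*pi/5)  exp(2*I*pi/5)   exp(-4*I*pi/5)
  chi_3          1             exp(-4*I*pi/5)  exp(2*I*pi/5)   exp(-2*I*pi/5)  exp(4*I*pi/5) 
  chi_4          1             exp(-2*I*pi/5)  exp(-4*I*pi/5)  exp(4*I*pi/5)   exp(2*I*pi/5) 

Spot check: chi_1(0) = zeta_5^(1*0) = zeta_5^0 = 1.

Solution. Z/5Z is abelian, so all 5 irreducible complex representations are 1-dimensional. They are given by chi_k(m) = zeta_5^(k*m) for k = 0,...,4. Row orthogonality: sum_m chi_k(m) conj(chi_l(m)) = 5 * [k = l].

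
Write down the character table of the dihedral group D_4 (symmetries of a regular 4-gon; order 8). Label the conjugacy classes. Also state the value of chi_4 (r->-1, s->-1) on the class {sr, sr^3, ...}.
Conjugacy classes: {e} of size 1, {r^2} of size 1, {r^1, r^3} of size 2, {s, sr^2, ...} of size 2, {sr, sr^3, ...} of size 2.
Character table:
  irrep \ class              {e} (size 1)  {r^2} (size 1)  {r^1, r^3} (size 2)  {s, sr^2, ...} (size 2)  {sr, sr^3, ...} (size 2)
  chi_1 (triv)               1             1               1                    1                        1                       
  chi_2 (sign: r->1, s->-1)  1             1               1                    -1                       -1                      
  chi_3 (r->-1, s->1)        1             1               -1                   1                        -1                      
  chi_4 (r->-1, s->-1)       1             1               -1                   -1                       1                       
  chi_5 (2d, j=1)            2             -2              0                    0                        0                       

Spot check: chi_4 (r->-1, s->-1) on {sr, sr^3, ...} = 1.

Argument: D_4 has order 2*4 = 8 with 5 conjugacy classes, hence 5 irreducibles. Sum of squared dims 1 + 1 + 1 + 1 + 4 = 8 = |G|. Linear characters come from the abelianisation; the 2-dimensional irreps have character r^k -> 2*cos(2*pi*j*k/4), reflections -> 0.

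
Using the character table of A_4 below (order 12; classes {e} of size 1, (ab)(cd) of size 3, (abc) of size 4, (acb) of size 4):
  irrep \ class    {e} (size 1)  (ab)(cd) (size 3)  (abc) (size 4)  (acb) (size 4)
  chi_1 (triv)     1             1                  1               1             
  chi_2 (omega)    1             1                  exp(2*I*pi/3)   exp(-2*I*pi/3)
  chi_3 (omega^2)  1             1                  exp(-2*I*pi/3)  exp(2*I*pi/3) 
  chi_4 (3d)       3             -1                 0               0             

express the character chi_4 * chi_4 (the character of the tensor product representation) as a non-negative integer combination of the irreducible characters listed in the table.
chi_4 tensor chi_4 = chi_1 + chi_2 + chi_3 + 2*chi_4 (all other irreducibles have multiplicity 0).

Argument: The character of a tensor product is the pointwise product (chi_4 * chi_4)(C) = chi_4(C) * chi_4(C):
  {e}: (3)*(3), (ab)(cd): (-1)*(-1), (abc): (0)*(0), (acb): (0)*(0)
so (chi_4 * chi_4) takes values
  {e} -> 9, (ab)(cd) -> 1, (abc) -> 0, (acb) -> 0.
Now take the inner product of this character with each irreducible chi from the table, <chi_4*chi_4, chi> = (1/12) sum_C |C| (chi_4*chi_4)(C) conj(chi(C)):
  <chi_4*chi_4, chi_1> = (1/12)[1*(9)*conj(1) + 3*(1)*conj(1) + 4*(0)*conj(1) + 4*(0)*conj(1)]
      = (1/12)[(9) + (3) + (0) + (0)] = 12/12 = 1
  <chi_4*chi_4, chi_2> = (1/12)[1*(9)*conj(1) + 3*(1)*conj(1) + 4*(0)*conj(exp(2*I*pi/3)) + 4*(0)*conj(exp(-2*I*pi/3))]
      = (1/12)[(9) + (3) + (0) + (0)] = 12/12 = 1
  <chi_4*chi_4, chi_3> = (1/12)[1*(9)*conj(1) + 3*(1)*conj(1) + 4*(0)*conj(exp(-2*I*pi/3)) + 4*(0)*conj(exp(2*I*pi/3))]
      = (1/12)[(9) + (3) + (0) + (0)] = 12/12 = 1
  <chi_4*chi_4, chi_4> = (1/12)[1*(9)*conj(3) + 3*(1)*conj(-1) + 4*(0)*conj(0) + 4*(0)*conj(0)]
      = (1/12)[(27) + (-3) + (0) + (0)] = 24/12 = 2
(Exp terms are combined using exp(i*s)*conj(exp(i*t)) = exp(i*(s-t)), and sums of them are collapsed using the identity that for every m > 1 the m distinct m-th roots of unity sum to 0, e.g. 1 + exp(2*I*pi/3) + exp(-2*I*pi/3) = 0.)
Hence the multiplicities are chi_1: 1, chi_2: 1, chi_3: 1, chi_4: 2. Dimension check: dim(chi_4)*dim(chi_4) = 3*3 = 9 and sum (mult * dim) = 1*1 + 1*1 + 1*1 + 2*3 = 9.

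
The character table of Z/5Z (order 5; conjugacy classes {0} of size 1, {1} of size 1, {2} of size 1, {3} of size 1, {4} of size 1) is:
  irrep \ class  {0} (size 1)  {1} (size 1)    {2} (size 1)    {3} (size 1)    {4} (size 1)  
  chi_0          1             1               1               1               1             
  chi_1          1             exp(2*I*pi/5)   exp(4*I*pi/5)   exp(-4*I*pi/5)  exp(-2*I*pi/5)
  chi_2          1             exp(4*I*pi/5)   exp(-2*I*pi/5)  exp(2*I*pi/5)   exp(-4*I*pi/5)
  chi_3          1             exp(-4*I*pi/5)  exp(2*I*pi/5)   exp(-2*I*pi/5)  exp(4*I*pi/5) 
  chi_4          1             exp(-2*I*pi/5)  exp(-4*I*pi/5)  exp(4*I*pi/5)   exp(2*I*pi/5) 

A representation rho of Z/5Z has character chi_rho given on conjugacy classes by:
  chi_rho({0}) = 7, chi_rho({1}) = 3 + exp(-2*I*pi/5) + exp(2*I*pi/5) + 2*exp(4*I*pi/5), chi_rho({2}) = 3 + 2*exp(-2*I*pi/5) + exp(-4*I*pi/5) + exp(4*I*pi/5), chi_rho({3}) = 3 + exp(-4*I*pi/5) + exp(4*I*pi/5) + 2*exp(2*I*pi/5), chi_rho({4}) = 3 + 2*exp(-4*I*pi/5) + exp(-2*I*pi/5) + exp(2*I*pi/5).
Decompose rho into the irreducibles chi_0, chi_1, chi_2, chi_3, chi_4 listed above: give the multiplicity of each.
Multiplicities: chi_0: 3, chi_1: 1, chi_2: 2, chi_3: 0, chi_4: 1.

Explanation: Use <chi_rho, chi> = (1/|G|) sum_C |C| * chi_rho(C) * conj(chi(C)) with |G| = 5 for each irreducible chi in the table:
  <chi_rho, chi_0> = (1/5)[1*(7)*conj(1) + 1*(3 + exp(-2*I*pi/5) + exp(2*I*pi/5) + 2*exp(4*I*pi/5))*conj(1) + 1*(3 + 2*exp(-2*I*pi/5) + exp(-4*I*pi/5) + exp(4*I*pi/5))*conj(1) + 1*(3 + exp(-4*I*pi/5) + exp(4*I*pi/5) + 2*exp(2*I*pi/5))*conj(1) + 1*(3 + 2*exp(-4*I*pi/5) + exp(-2*I*pi/5) + exp(2*I*pi/5))*conj(1)]
      = (1/5)[(7) + (3 + exp(-2*I*pi/5) + exp(2*I*pi/5) + 2*exp(4*I*pi/5)) + (3 + 2*exp(-2*I*pi/5) + exp(-4*I*pi/5) + exp(4*I*pi/5)) + (3 + exp(-4*I*pi/5) + exp(4*I*pi/5) + 2*exp(2*I*pi/5)) + (3 + 2*exp(-4*I*pi/5) + exp(-2*I*pi/5) + exp(2*I*pi/5))] = 15/5 = 3
  <chi_rho, chi_1> = (1/5)[1*(7)*conj(1) + 1*(3 + exp(-2*I*pi/5) + exp(2*I*pi/5) + 2*exp(4*I*pi/5))*conj(exp(2*I*pi/5)) + 1*(3 + 2*exp(-2*I*pi/5) + exp(-4*I*pi/5) + exp(4*I*pi/5))*conj(exp(4*I*pi/5)) + 1*(3 + exp(-4*I*pi/5) + exp(4*I*pi/5) + 2*exp(2*I*pi/5))*conj(exp(-4*I*pi/5)) + 1*(3 + 2*exp(-4*I*pi/5) + exp(-2*I*pi/5) + exp(2*I*pi/5))*conj(exp(-2*I*pi/5))]
      = (1/5)[(7) + (1 + 3*exp(-2*I*pi/5) + exp(-4*I*pi/5) + 2*exp(2*I*pi/5)) + (1 + 3*exp(-4*I*pi/5) + exp(2*I*pi/5) + 2*exp(4*I*pi/5)) + (1 + 2*exp(-4*I*pi/5) + exp(-2*I*pi/5) + 3*exp(4*I*pi/5)) + (1 + 2*exp(-2*I*pi/5) + exp(4*I*pi/5) + 3*exp(2*I*pi/5))] = 5/5 = 1
  <chi_rho, chi_2> = (1/5)[1*(7)*conj(1) + 1*(3 + exp(-2*I*pi/5) + exp(2*I*pi/5) + 2*exp(4*I*pi/5))*conj(exp(4*I*pi/5)) + 1*(3 + 2*exp(-2*I*pi/5) + exp(-4*I*pi/5) + exp(4*I*pi/5))*conj(exp(-2*I*pi/5)) + 1*(3 + exp(-4*I*pi/5) + exp(4*I*pi/5) + 2*exp(2*I*pi/5))*conj(exp(2*I*pi/5)) + 1*(3 + 2*exp(-4*I*pi/5) + exp(-2*I*pi/5) + exp(2*I*pi/5))*conj(exp(-4*I*pi/5))]
      = (1/5)[(7) + (2 + 3*exp(-4*I*pi/5) + exp(-2*I*pi/5) + exp(4*I*pi/5)) + (2 + exp(-2*I*pi/5) + exp(-4*I*pi/5) + 3*exp(2*I*pi/5)) + (2 + 3*exp(-2*I*pi/5) + exp(4*I*pi/5) + exp(2*I*pi/5)) + (2 + exp(-4*I*pi/5) + exp(2*I*pi/5) + 3*exp(4*I*pi/5))] = 10/5 = 2
  <chi_rho, chi_3> = (1/5)[1*(7)*conj(1) + 1*(3 + exp(-2*I*pi/5) + exp(2*I*pi/5) + 2*exp(4*I*pi/5))*conj(exp(-4*I*pi/5)) + 1*(3 + 2*exp(-2*I*pi/5) + exp(-4*I*pi/5) + exp(4*I*pi/5))*conj(exp(2*I*pi/5)) + 1*(3 + exp(-4*I*pi/5) + exp(4*I*pi/5) + 2*exp(2*I*pi/5))*conj(exp(-2*I*pi/5)) + 1*(3 + 2*exp(-4*I*pi/5) + exp(-2*I*pi/5) + exp(2*I*pi/5))*conj(exp(4*I*pi/5))]
      = (1/5)[(7) + (2*exp(-2*I*pi/5) + exp(-4*I*pi/5) + exp(2*I*pi/5) + 3*exp(4*I*pi/5)) + (3*exp(-2*I*pi/5) + 2*exp(-4*I*pi/5) + exp(4*I*pi/5) + exp(2*I*pi/5)) + (exp(-2*I*pi/5) + exp(-4*I*pi/5) + 2*exp(4*I*pi/5) + 3*exp(2*I*pi/5)) + (3*exp(-4*I*pi/5) + exp(-2*I*pi/5) + exp(4*I*pi/5) + 2*exp(2*I*pi/5))] = 0/5 = 0
  <chi_rho, chi_4> = (1/5)[1*(7)*conj(1) + 1*(3 + exp(-2*I*pi/5) + exp(2*I*pi/5) + 2*exp(4*I*pi/5))*conj(exp(-2*I*pi/5)) + 1*(3 + 2*exp(-2*I*pi/5) + exp(-4*I*pi/5) + exp(4*I*pi/5))*conj(exp(-4*I*pi/5)) + 1*(3 + exp(-4*I*pi/5) + exp(4*I*pi/5) + 2*exp(2*I*pi/5))*conj(exp(4*I*pi/5)) + 1*(3 + 2*exp(-4*I*pi/5) + exp(-2*I*pi/5) + exp(2*I*pi/5))*conj(exp(2*I*pi/5))]
      = (1/5)[(7) + (1 + 2*exp(-4*I*pi/5) + exp(4*I*pi/5) + 3*exp(2*I*pi/5)) + (1 + exp(-2*I*pi/5) + 3*exp(4*I*pi/5) + 2*exp(2*I*pi/5)) + (1 + 2*exp(-2*I*pi/5) + 3*exp(-4*I*pi/5) + exp(2*I*pi/5)) + (1 + 3*exp(-2*I*pi/5) + exp(-4*I*pi/5) + 2*exp(4*I*pi/5))] = 5/5 = 1
(Exp terms are combined using exp(i*s)*conj(exp(i*t)) = exp(i*(s-t)), and sums of them are collapsed using the identity that for every m > 1 the m distinct m-th roots of unity sum to 0, e.g. 1 + exp(2*I*pi/3) + exp(-2*I*pi/3) = 0.)
Dimension check: dim(rho) = sum (mult * dim) = 3*1 + 1*1 + 2*1 + 0*1 + 1*1 = 7 = chi_rho(e) = 7.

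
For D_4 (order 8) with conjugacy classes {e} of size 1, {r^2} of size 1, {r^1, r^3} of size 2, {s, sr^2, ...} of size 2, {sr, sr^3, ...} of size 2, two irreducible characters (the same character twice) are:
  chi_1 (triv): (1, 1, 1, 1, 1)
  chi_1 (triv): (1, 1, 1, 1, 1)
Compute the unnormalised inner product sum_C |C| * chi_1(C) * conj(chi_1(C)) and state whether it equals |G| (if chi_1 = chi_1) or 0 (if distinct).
Sum = 8 = |G| = 8; so <chi_1, chi_1> = 1 (norm-1 confirms irreducibility).

Proof sketch: Compute term by term over conjugacy classes (|C| * chi_1(C) * conj(chi_1(C))):
  1*(1)*conj(1) + 1*(1)*conj(1) + 2*(1)*conj(1) + 2*(1)*conj(1) + 2*(1)*conj(1)
  = (1) + (1) + (2) + (2) + (2)
  = 8.
Dividing by |G| = 8 gives 8/8 = 1, matching the row-orthogonality relation <chi_1, chi_1> = [chi_1 = chi_1].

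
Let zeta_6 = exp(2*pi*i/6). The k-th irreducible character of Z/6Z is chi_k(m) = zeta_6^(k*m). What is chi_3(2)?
chi_3(2) = zeta_6^6 = 1

Solution. chi_3(2) = zeta_6^(3*2) = zeta_6^6. Since zeta_6^6 = 1, this equals zeta_6^0 = exp(2*pi*i*0/6) = 1.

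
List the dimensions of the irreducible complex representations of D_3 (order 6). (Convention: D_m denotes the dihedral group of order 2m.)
Dimensions: 1, 1, 2

There are 3 irreducibles (= number of conjugacy classes). Their dimensions d_i satisfy sum d_i^2 = |G| = 6: 1 + 1 + 4 = 6.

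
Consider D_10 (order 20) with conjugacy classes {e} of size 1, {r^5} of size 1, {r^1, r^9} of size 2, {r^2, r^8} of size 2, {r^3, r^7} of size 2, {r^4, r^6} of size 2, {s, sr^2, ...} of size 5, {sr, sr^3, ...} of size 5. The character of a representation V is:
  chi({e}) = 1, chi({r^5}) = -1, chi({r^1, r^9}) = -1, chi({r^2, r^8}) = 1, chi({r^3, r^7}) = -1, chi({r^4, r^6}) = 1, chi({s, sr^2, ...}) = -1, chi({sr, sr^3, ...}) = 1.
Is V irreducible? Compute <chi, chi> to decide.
Irreducible: <chi, chi> = 1.

Solution. <chi, chi> = (1/|G|) sum_C |C| * |chi(C)|^2 = (1/20)[1*|1|^2 + 1*|-1|^2 + 2*|-1|^2 + 2*|1|^2 + 2*|-1|^2 + 2*|1|^2 + 5*|-1|^2 + 5*|1|^2]
  = (1/20)[(1) + (1) + (2) + (2) + (2) + (2) + (5) + (5)] = 20/20 = 1.
A character is irreducible iff <chi, chi> = 1, so this representation is irreducible.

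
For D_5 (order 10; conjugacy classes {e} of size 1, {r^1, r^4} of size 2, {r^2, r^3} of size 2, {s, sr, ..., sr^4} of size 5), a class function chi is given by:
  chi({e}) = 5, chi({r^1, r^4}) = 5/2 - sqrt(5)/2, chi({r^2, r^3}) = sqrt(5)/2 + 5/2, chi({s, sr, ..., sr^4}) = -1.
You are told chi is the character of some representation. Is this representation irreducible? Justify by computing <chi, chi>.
Not irreducible (reducible): <chi, chi> = 6 > 1.

Proof sketch: <chi, chi> = (1/|G|) sum_C |C| * |chi(C)|^2 = (1/10)[1*|5|^2 + 2*|5/2 - sqrt(5)/2|^2 + 2*|sqrt(5)/2 + 5/2|^2 + 5*|-1|^2]
  = (1/10)[(25) + (15 - 5*sqrt(5)) + (5*sqrt(5) + 15) + (5)] = 60/10 = 6.
A character is irreducible iff <chi, chi> = 1, so this representation is reducible.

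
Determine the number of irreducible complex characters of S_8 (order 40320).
22

Solution. The number of irreducible complex representations of a finite group equals its number of conjugacy classes. Conjugacy classes in S_8 correspond to cycle types, i.e. partitions of 8; there are p(8) = 22 of them, so S_8 (order 40320) has exactly 22 irreducible complex representations.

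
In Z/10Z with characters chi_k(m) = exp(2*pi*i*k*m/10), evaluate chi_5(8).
chi_5(8) = zeta_10^40 = 1

Solution. chi_5(8) = zeta_10^(5*8) = zeta_10^40. Since zeta_10^10 = 1, this equals zeta_10^0 = exp(2*pi*i*0/10) = 1.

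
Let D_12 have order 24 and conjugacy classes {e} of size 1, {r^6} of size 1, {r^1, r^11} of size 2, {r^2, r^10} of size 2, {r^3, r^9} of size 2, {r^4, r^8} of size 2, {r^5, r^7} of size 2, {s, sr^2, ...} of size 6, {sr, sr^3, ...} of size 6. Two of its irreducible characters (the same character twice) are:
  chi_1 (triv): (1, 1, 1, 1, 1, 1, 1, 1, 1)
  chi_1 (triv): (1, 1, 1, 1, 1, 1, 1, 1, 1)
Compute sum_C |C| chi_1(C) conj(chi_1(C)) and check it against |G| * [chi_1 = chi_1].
Sum = 24 = |G| = 24; so <chi_1, chi_1> = 1 (norm-1 confirms irreducibility).

Justification: Compute term by term over conjugacy classes (|C| * chi_1(C) * conj(chi_1(C))):
  1*(1)*conj(1) + 1*(1)*conj(1) + 2*(1)*conj(1) + 2*(1)*conj(1) + 2*(1)*conj(1) + 2*(1)*conj(1) + 2*(1)*conj(1) + 6*(1)*conj(1) + 6*(1)*conj(1)
  = (1) + (1) + (2) + (2) + (2) + (2) + (2) + (6) + (6)
  = 24.
Dividing by |G| = 24 gives 24/24 = 1, matching the row-orthogonality relation <chi_1, chi_1> = [chi_1 = chi_1].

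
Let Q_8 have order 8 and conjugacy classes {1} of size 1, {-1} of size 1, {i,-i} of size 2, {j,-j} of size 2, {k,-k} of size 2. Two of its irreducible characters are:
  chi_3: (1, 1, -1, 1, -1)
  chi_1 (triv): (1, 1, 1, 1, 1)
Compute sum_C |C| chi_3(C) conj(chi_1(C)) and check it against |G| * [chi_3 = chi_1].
Sum = 0; so <chi_3, chi_1> = 0 (distinct irreducibles are orthogonal).

Details: Compute term by term over conjugacy classes (|C| * chi_3(C) * conj(chi_1(C))):
  1*(1)*conj(1) + 1*(1)*conj(1) + 2*(-1)*conj(1) + 2*(1)*conj(1) + 2*(-1)*conj(1)
  = (1) + (1) + (-2) + (2) + (-2)
  = 0.
Dividing by |G| = 8 gives 0/8 = 0, matching the row-orthogonality relation <chi_3, chi_1> = [chi_3 = chi_1].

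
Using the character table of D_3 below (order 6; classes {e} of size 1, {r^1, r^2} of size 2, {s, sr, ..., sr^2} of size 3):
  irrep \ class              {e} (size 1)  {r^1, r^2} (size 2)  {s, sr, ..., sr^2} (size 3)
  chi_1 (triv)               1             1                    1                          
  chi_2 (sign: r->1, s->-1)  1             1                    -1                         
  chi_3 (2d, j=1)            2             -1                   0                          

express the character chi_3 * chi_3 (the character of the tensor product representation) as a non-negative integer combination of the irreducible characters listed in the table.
chi_3 tensor chi_3 = chi_1 + chi_2 + chi_3 (all other irreducibles have multiplicity 0).

Details: The character of a tensor product is the pointwise product (chi_3 * chi_3)(C) = chi_3(C) * chi_3(C):
  {e}: (2)*(2), {r^1, r^2}: (-1)*(-1), {s, sr, ..., sr^2}: (0)*(0)
so (chi_3 * chi_3) takes values
  {e} -> 4, {r^1, r^2} -> 1, {s, sr, ..., sr^2} -> 0.
Now take the inner product of this character with each irreducible chi from the table, <chi_3*chi_3, chi> = (1/6) sum_C |C| (chi_3*chi_3)(C) conj(chi(C)):
  <chi_3*chi_3, chi_1> = (1/6)[1*(4)*conj(1) + 2*(1)*conj(1) + 3*(0)*conj(1)]
      = (1/6)[(4) + (2) + (0)] = 6/6 = 1
  <chi_3*chi_3, chi_2> = (1/6)[1*(4)*conj(1) + 2*(1)*conj(1) + 3*(0)*conj(-1)]
      = (1/6)[(4) + (2) + (0)] = 6/6 = 1
  <chi_3*chi_3, chi_3> = (1/6)[1*(4)*conj(2) + 2*(1)*conj(-1) + 3*(0)*conj(0)]
      = (1/6)[(8) + (-2) + (0)] = 6/6 = 1
Hence the multiplicities are chi_1: 1, chi_2: 1, chi_3: 1. Dimension check: dim(chi_3)*dim(chi_3) = 2*2 = 4 and sum (mult * dim) = 1*1 + 1*1 + 1*2 = 4.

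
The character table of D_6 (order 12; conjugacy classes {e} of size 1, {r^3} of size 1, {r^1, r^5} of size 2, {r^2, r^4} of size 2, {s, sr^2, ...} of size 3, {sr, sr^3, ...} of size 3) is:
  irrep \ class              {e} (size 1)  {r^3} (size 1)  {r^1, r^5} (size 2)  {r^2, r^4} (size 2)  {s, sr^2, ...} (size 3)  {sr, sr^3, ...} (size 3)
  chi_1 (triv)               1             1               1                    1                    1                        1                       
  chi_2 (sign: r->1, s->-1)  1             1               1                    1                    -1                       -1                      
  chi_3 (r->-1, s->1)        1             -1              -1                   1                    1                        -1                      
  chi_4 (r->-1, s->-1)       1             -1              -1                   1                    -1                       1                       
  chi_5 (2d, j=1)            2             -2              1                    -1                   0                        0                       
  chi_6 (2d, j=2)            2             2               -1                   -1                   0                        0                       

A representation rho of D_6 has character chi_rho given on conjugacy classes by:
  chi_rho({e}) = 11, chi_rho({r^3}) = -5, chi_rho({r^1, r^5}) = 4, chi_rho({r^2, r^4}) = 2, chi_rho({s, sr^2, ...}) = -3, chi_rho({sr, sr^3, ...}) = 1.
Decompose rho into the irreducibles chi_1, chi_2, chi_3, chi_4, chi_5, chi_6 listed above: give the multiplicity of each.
Multiplicities: chi_1: 1, chi_2: 2, chi_3: 0, chi_4: 2, chi_5: 3, chi_6: 0.

Why: Use <chi_rho, chi> = (1/|G|) sum_C |C| * chi_rho(C) * conj(chi(C)) with |G| = 12 for each irreducible chi in the table:
  <chi_rho, chi_1> = (1/12)[1*(11)*conj(1) + 1*(-5)*conj(1) + 2*(4)*conj(1) + 2*(2)*conj(1) + 3*(-3)*conj(1) + 3*(1)*conj(1)]
      = (1/12)[(11) + (-5) + (8) + (4) + (-9) + (3)] = 12/12 = 1
  <chi_rho, chi_2> = (1/12)[1*(11)*conj(1) + 1*(-5)*conj(1) + 2*(4)*conj(1) + 2*(2)*conj(1) + 3*(-3)*conj(-1) + 3*(1)*conj(-1)]
      = (1/12)[(11) + (-5) + (8) + (4) + (9) + (-3)] = 24/12 = 2
  <chi_rho, chi_3> = (1/12)[1*(11)*conj(1) + 1*(-5)*conj(-1) + 2*(4)*conj(-1) + 2*(2)*conj(1) + 3*(-3)*conj(1) + 3*(1)*conj(-1)]
      = (1/12)[(11) + (5) + (-8) + (4) + (-9) + (-3)] = 0/12 = 0
  <chi_rho, chi_4> = (1/12)[1*(11)*conj(1) + 1*(-5)*conj(-1) + 2*(4)*conj(-1) + 2*(2)*conj(1) + 3*(-3)*conj(-1) + 3*(1)*conj(1)]
      = (1/12)[(11) + (5) + (-8) + (4) + (9) + (3)] = 24/12 = 2
  <chi_rho, chi_5> = (1/12)[1*(11)*conj(2) + 1*(-5)*conj(-2) + 2*(4)*conj(1) + 2*(2)*conj(-1) + 3*(-3)*conj(0) + 3*(1)*conj(0)]
      = (1/12)[(22) + (10) + (8) + (-4) + (0) + (0)] = 36/12 = 3
  <chi_rho, chi_6> = (1/12)[1*(11)*conj(2) + 1*(-5)*conj(2) + 2*(4)*conj(-1) + 2*(2)*conj(-1) + 3*(-3)*conj(0) + 3*(1)*conj(0)]
      = (1/12)[(22) + (-10) + (-8) + (-4) + (0) + (0)] = 0/12 = 0
Dimension check: dim(rho) = sum (mult * dim) = 1*1 + 2*1 + 0*1 + 2*1 + 3*2 + 0*2 = 11 = chi_rho(e) = 11.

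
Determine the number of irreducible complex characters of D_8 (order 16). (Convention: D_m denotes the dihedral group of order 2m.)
7

Argument: The number of irreducible complex representations of a finite group equals its number of conjugacy classes. D_8 has 7 conjugacy classes (n/2 + 3 for n even), so D_8 (order 16) has exactly 7 irreducible complex representations.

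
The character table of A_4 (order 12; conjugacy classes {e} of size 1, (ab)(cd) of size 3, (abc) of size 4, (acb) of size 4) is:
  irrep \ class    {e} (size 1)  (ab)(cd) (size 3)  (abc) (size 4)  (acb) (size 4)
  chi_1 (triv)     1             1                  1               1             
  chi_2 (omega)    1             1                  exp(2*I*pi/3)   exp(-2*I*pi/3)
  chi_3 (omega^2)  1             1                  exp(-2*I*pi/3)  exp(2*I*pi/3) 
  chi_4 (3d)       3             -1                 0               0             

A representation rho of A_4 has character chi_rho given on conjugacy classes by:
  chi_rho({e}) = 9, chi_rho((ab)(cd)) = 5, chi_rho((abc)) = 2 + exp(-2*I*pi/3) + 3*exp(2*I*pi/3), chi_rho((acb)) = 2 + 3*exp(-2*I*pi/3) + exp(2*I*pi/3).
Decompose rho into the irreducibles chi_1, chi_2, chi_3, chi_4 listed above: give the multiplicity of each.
Multiplicities: chi_1: 2, chi_2: 3, chi_3: 1, chi_4: 1.

Proof sketch: Use <chi_rho, chi> = (1/|G|) sum_C |C| * chi_rho(C) * conj(chi(C)) with |G| = 12 for each irreducible chi in the table:
  <chi_rho, chi_1> = (1/12)[1*(9)*conj(1) + 3*(5)*conj(1) + 4*(2 + exp(-2*I*pi/3) + 3*exp(2*I*pi/3))*conj(1) + 4*(2 + 3*exp(-2*I*pi/3) + exp(2*I*pi/3))*conj(1)]
      = (1/12)[(9) + (15) + (8 + 4*exp(-2*I*pi/3) + 12*exp(2*I*pi/3)) + (8 + 12*exp(-2*I*pi/3) + 4*exp(2*I*pi/3))] = 24/12 = 2
  <chi_rho, chi_2> = (1/12)[1*(9)*conj(1) + 3*(5)*conj(1) + 4*(2 + exp(-2*I*pi/3) + 3*exp(2*I*pi/3))*conj(exp(2*I*pi/3)) + 4*(2 + 3*exp(-2*I*pi/3) + exp(2*I*pi/3))*conj(exp(-2*I*pi/3))]
      = (1/12)[(9) + (15) + (12 + 8*exp(-2*I*pi/3) + 4*exp(2*I*pi/3)) + (12 + 4*exp(-2*I*pi/3) + 8*exp(2*I*pi/3))] = 36/12 = 3
  <chi_rho, chi_3> = (1/12)[1*(9)*conj(1) + 3*(5)*conj(1) + 4*(2 + exp(-2*I*pi/3) + 3*exp(2*I*pi/3))*conj(exp(-2*I*pi/3)) + 4*(2 + 3*exp(-2*I*pi/3) + exp(2*I*pi/3))*conj(exp(2*I*pi/3))]
      = (1/12)[(9) + (15) + (4 + 12*exp(-2*I*pi/3) + 8*exp(2*I*pi/3)) + (4 + 8*exp(-2*I*pi/3) + 12*exp(2*I*pi/3))] = 12/12 = 1
  <chi_rho, chi_4> = (1/12)[1*(9)*conj(3) + 3*(5)*conj(-1) + 4*(2 + exp(-2*I*pi/3) + 3*exp(2*I*pi/3))*conj(0) + 4*(2 + 3*exp(-2*I*pi/3) + exp(2*I*pi/3))*conj(0)]
      = (1/12)[(27) + (-15) + (0) + (0)] = 12/12 = 1
(Exp terms are combined using exp(i*s)*conj(exp(i*t)) = exp(i*(s-t)), and sums of them are collapsed using the identity that for every m > 1 the m distinct m-th roots of unity sum to 0, e.g. 1 + exp(2*I*pi/3) + exp(-2*I*pi/3) = 0.)
Dimension check: dim(rho) = sum (mult * dim) = 2*1 + 3*1 + 1*1 + 1*3 = 9 = chi_rho(e) = 9.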